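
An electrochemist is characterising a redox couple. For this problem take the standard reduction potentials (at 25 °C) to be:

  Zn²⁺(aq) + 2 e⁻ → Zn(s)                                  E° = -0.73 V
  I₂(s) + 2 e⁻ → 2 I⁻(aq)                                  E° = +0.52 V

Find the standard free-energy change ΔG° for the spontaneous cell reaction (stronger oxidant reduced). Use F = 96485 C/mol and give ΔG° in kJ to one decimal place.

I₂/I⁻ (E° = +0.52 V) is the cathode; Zn²⁺/Zn (E° = -0.73 V) is the anode, so E°cell = +1.25 V.
Balancing electrons gives n = 2 (lcm of 2 and 2).
ΔG° = −nFE° = −(2)(96485)(+1.25) = -241,212 J = -241.2 kJ.

-241.2 kJ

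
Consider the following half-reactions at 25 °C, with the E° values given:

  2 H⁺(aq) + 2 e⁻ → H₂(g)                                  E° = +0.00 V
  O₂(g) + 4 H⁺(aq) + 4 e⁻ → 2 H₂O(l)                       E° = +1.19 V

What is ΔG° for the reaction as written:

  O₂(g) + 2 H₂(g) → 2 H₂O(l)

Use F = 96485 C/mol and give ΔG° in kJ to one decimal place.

-459.3 kJ

As written, O₂/H₂O is reduced (cathode) and H⁺/H₂ is oxidised (anode), so E°cell = (+1.19) − (+0.00) = +1.19 V.
Balancing electrons gives n = 4.
ΔG° = −nFE° = −(4)(96485)(+1.19) = -459,269 J = -459.3 kJ.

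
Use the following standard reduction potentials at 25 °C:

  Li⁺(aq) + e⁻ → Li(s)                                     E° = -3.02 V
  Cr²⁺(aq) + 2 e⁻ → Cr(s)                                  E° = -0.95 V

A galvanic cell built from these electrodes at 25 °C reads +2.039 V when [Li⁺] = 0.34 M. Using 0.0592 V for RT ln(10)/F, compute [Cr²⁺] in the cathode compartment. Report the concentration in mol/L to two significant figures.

0.010 M

Cr²⁺/Cr is the cathode, Li⁺/Li the anode: E°cell = +2.07 V, n = 2.
Overall reaction: Cr²⁺(aq) + 2 Li(s) → Cr(s) + 2 Li⁺(aq); Q = [Li⁺]^2/[Cr²⁺]^1.
From E = E° − (0.0592/n) log Q: log Q = (E° − E)·n/0.0592 = (+2.07 − (+2.039))·2/0.0592 = 1.0473.
So 1·log[Cr²⁺] = 2·log(0.34) − log Q = -0.9370 − (1.0473) = -1.9843; [Cr²⁺] = 10^(-1.9843) ≈ 0.010 M.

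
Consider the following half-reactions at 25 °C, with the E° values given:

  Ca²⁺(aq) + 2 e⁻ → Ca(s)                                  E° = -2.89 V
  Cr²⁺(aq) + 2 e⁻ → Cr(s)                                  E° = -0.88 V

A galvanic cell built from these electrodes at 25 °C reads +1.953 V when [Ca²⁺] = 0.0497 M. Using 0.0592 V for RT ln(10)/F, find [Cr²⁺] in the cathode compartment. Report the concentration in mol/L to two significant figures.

0.00059 M

Cr²⁺/Cr is the cathode, Ca²⁺/Ca the anode: E°cell = +2.01 V, n = 2.
Overall reaction: Cr²⁺(aq) + Ca(s) → Cr(s) + Ca²⁺(aq); Q = [Ca²⁺]^1/[Cr²⁺]^1.
From E = E° − (0.0592/n) log Q: log Q = (E° − E)·n/0.0592 = (+2.01 − (+1.953))·2/0.0592 = 1.9257.
So 1·log[Cr²⁺] = 1·log(0.0497) − log Q = -1.3036 − (1.9257) = -3.2293; [Cr²⁺] = 10^(-3.2293) ≈ 0.00059 M.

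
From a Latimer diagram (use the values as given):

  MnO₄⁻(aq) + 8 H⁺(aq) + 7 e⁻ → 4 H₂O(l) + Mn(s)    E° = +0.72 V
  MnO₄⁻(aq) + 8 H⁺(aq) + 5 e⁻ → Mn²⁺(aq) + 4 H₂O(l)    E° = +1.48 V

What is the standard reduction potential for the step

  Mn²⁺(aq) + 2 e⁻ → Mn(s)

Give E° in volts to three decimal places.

-1.180 V

Sequential free energies add, so n₃E°₃ = n₁E°₁ + n₂E°₂.
With n₃ = 7, and the known step contributing 5×(+1.48) V, the unknown satisfies 2·E° = 7×(+0.72) − 5×(+1.48) = -2.360.
E° = -2.360 / 2 = -1.180 V.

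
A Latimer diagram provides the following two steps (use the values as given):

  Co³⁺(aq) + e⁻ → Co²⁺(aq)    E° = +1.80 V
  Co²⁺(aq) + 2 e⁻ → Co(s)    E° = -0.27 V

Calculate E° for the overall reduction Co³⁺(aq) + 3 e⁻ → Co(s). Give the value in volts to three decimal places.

Adding the free-energy changes (−nFE°) of the two steps gives −n₃FE°₃ = −n₁FE°₁ − n₂FE°₂.
E°₃ = (1×+1.80 + 2×-0.27) / 3 = (+1.260) / 3 = +0.420 V.

+0.420 V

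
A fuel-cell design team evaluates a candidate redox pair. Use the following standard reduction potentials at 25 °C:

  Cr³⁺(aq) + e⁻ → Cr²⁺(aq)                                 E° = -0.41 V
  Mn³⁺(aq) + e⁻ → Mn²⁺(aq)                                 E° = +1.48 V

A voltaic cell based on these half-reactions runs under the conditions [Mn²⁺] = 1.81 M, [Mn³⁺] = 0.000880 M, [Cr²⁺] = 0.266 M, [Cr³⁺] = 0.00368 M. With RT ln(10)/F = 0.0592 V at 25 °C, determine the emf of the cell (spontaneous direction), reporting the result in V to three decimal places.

Mn³⁺/Mn²⁺ is the cathode (higher E°), Cr³⁺/Cr²⁺ the anode: E°cell = +1.48 − (-0.41) = +1.89 V, n = 1.
Overall: Mn³⁺(aq) + Cr²⁺(aq) → Mn²⁺(aq) + Cr³⁺(aq)
Q = [Mn²⁺]·[Cr³⁺] / ([Mn³⁺]·[Cr²⁺]); log Q = 1.454.
E = E° − (0.0592/n) log Q = +1.89 − (0.0592/1)(1.454) = +1.804 V.

+1.804 V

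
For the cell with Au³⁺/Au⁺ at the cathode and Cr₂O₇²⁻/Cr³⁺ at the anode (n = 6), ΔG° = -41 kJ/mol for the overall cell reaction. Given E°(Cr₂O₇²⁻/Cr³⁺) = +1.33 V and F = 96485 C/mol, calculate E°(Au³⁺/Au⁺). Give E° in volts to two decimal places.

+1.40 V

E°cell = −ΔG°/(nF) = −(-41×10³)/((6)(96485)) = +0.071 V.
Since Au³⁺/Au⁺ is the cathode and Cr₂O₇²⁻/Cr³⁺ the anode, E°cell = E°(Au³⁺/Au⁺) − E°(Cr₂O₇²⁻/Cr³⁺).
So E°(Au³⁺/Au⁺) = E°cell + E°(Cr₂O₇²⁻/Cr³⁺) = +0.071 + (+1.33) = +1.40 V.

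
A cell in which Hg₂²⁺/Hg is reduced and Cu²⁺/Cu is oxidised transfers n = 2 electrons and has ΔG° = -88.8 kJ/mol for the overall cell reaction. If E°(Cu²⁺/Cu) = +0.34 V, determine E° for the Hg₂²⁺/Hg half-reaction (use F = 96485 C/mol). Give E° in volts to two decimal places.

+0.80 V

E°cell = −ΔG°/(nF) = −(-88.8×10³)/((2)(96485)) = +0.460 V.
Since Hg₂²⁺/Hg is the cathode and Cu²⁺/Cu the anode, E°cell = E°(Hg₂²⁺/Hg) − E°(Cu²⁺/Cu).
So E°(Hg₂²⁺/Hg) = E°cell + E°(Cu²⁺/Cu) = +0.460 + (+0.34) = +0.80 V.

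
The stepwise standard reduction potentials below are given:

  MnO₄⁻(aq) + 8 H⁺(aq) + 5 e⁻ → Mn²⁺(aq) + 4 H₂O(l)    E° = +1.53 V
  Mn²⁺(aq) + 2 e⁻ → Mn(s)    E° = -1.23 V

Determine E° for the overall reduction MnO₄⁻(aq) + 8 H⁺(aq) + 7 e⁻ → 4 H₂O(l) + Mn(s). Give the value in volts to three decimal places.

Standard free energies of sequential steps add: ΔG°₃ = ΔG°₁ + ΔG°₂, so n₃E°₃ = n₁E°₁ + n₂E°₂.
E°₃ = (5×+1.53 + 2×-1.23) / 7 = (+5.190) / 7 = +0.741 V.

+0.741 V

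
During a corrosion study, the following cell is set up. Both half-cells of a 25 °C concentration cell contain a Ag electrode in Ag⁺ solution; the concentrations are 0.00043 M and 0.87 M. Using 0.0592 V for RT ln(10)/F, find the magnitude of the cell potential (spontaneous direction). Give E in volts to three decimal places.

For a concentration cell E°cell = 0. The 0.87 M side is the cathode (reduction is favoured where [Ag⁺] is higher).
With n = 1, E = −(0.0592/1) log([Ag⁺]ₐₙ/[Ag⁺]꜀ₐₜ) = −(0.0592/1) log(0.00043/0.87) = −(0.0592/1)(-3.306) = +0.196 V.

+0.196 V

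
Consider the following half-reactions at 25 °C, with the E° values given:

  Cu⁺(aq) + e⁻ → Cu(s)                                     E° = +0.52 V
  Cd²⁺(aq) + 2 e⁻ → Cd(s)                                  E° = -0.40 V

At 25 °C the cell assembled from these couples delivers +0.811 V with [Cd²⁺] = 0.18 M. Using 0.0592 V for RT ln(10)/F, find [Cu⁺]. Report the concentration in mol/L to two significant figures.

0.0061 M

Cu⁺/Cu is the cathode, Cd²⁺/Cd the anode: E°cell = +0.92 V, n = 2.
Overall reaction: 2 Cu⁺(aq) + Cd(s) → 2 Cu(s) + Cd²⁺(aq); Q = [Cd²⁺]^1/[Cu⁺]^2.
From E = E° − (0.0592/n) log Q: log Q = (E° − E)·n/0.0592 = (+0.92 − (+0.811))·2/0.0592 = 3.6824.
So 2·log[Cu⁺] = 1·log(0.18) − log Q = -0.7447 − (3.6824) = -4.4271; log[Cu⁺] = -4.4271 / 2 = -2.2136; [Cu⁺] = 10^(-2.2136) ≈ 0.0061 M.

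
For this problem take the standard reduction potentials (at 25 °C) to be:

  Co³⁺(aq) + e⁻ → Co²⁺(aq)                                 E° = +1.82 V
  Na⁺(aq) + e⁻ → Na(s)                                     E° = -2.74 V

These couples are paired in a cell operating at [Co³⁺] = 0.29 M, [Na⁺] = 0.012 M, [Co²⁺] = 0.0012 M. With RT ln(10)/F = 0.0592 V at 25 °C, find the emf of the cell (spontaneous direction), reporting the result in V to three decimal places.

+4.815 V

Co³⁺/Co²⁺ is the cathode (higher E°), Na⁺/Na the anode: E°cell = +1.82 − (-2.74) = +4.56 V, n = 1.
Overall: Co³⁺(aq) + Na(s) → Co²⁺(aq) + Na⁺(aq)
Q = [Co²⁺]·[Na⁺] / ([Co³⁺]); log Q = -4.304.
E = E° − (0.0592/n) log Q = +4.56 − (0.0592/1)(-4.304) = +4.815 V.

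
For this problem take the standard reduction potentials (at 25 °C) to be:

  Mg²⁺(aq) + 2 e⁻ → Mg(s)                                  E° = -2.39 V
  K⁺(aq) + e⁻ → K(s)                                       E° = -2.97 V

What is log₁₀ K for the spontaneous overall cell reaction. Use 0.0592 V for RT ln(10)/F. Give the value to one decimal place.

19.6

Cathode: Mg²⁺/Mg; anode: K⁺/K. E°cell = +0.58 V, n = 2.
log K = nE°cell / 0.0592 = (2)(+0.58) / 0.0592 = 19.6.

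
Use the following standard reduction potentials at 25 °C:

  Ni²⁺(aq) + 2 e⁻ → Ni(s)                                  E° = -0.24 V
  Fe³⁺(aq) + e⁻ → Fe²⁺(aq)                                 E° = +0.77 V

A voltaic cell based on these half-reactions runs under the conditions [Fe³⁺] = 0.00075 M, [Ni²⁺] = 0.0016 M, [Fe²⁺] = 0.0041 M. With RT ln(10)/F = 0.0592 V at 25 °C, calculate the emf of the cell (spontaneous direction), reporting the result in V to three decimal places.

+1.049 V

Fe³⁺/Fe²⁺ is the cathode (higher E°), Ni²⁺/Ni the anode: E°cell = +0.77 − (-0.24) = +1.01 V, n = 2.
Overall: 2 Fe³⁺(aq) + Ni(s) → 2 Fe²⁺(aq) + Ni²⁺(aq)
Q = [Fe²⁺]^2·[Ni²⁺] / ([Fe³⁺]^2); log Q = -1.320.
E = E° − (0.0592/n) log Q = +1.01 − (0.0592/2)(-1.320) = +1.049 V.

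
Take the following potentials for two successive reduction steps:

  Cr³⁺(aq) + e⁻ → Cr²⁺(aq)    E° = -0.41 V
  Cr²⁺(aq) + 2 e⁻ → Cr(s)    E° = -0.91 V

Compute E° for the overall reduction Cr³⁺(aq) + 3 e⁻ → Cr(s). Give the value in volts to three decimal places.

Standard free energies of sequential steps add: ΔG°₃ = ΔG°₁ + ΔG°₂, so n₃E°₃ = n₁E°₁ + n₂E°₂.
E°₃ = (1×-0.41 + 2×-0.91) / 3 = (-2.230) / 3 = -0.743 V.
Simply averaging or adding the two E° values would be wrong; the electron-weighted sum is required.

-0.743 V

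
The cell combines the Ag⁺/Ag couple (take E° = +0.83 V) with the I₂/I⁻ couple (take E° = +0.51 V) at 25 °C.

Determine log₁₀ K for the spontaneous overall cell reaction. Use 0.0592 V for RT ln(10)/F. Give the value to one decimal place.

Cathode: Ag⁺/Ag; anode: I₂/I⁻. E°cell = +0.32 V, n = 2.
log K = nE°cell / 0.0592 = (2)(+0.32) / 0.0592 = 10.8.

10.8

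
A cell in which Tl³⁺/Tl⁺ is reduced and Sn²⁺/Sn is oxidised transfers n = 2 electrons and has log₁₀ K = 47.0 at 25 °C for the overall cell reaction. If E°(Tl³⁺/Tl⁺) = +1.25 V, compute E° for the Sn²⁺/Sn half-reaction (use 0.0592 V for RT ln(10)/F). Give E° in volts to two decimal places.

E°cell = (0.0592/n)·log K = (0.0592/2)(47.0) = +1.391 V.
Since Tl³⁺/Tl⁺ is the cathode and Sn²⁺/Sn the anode, E°cell = E°(Tl³⁺/Tl⁺) − E°(Sn²⁺/Sn).
So E°(Sn²⁺/Sn) = E°(Tl³⁺/Tl⁺) − E°cell = (+1.25) − (+1.391) = -0.14 V.

-0.14 V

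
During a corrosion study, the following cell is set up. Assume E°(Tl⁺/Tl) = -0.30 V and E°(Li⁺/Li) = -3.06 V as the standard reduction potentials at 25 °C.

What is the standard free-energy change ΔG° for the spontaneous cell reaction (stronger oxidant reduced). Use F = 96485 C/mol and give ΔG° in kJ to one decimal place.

Tl⁺/Tl (E° = -0.30 V) is the cathode; Li⁺/Li (E° = -3.06 V) is the anode, so E°cell = +2.76 V.
Balancing electrons gives n = 1 (lcm of 1 and 1).
ΔG° = −nFE° = −(1)(96485)(+2.76) = -266,299 J = -266.3 kJ.

-266.3 kJ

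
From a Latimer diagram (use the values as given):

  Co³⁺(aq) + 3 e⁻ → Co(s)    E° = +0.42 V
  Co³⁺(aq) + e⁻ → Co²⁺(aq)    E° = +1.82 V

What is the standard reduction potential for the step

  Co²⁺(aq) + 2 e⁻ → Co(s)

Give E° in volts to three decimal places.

-0.280 V

Sequential free energies add, so n₃E°₃ = n₁E°₁ + n₂E°₂.
With n₃ = 3, and the known step contributing 1×(+1.82) V, the unknown satisfies 2·E° = 3×(+0.42) − 1×(+1.82) = -0.560.
E° = -0.560 / 2 = -0.280 V.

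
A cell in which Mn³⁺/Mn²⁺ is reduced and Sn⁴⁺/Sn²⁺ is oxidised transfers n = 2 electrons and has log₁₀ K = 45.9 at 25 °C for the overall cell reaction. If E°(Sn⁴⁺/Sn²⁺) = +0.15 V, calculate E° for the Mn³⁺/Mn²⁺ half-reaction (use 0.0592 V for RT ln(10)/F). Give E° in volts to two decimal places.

E°cell = (0.0592/n)·log K = (0.0592/2)(45.9) = +1.359 V.
Since Mn³⁺/Mn²⁺ is the cathode and Sn⁴⁺/Sn²⁺ the anode, E°cell = E°(Mn³⁺/Mn²⁺) − E°(Sn⁴⁺/Sn²⁺).
So E°(Mn³⁺/Mn²⁺) = E°cell + E°(Sn⁴⁺/Sn²⁺) = +1.359 + (+0.15) = +1.51 V.

+1.51 V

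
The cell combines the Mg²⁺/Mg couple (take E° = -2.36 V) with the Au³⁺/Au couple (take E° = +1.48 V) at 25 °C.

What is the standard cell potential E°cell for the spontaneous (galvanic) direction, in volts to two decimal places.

+3.84 V

The Au³⁺/Au couple has the higher reduction potential, so it is the cathode; Mg²⁺/Mg is oxidised at the anode.
E°cell = E°(cathode) − E°(anode) = (+1.48) − (-2.36) = +3.84 V.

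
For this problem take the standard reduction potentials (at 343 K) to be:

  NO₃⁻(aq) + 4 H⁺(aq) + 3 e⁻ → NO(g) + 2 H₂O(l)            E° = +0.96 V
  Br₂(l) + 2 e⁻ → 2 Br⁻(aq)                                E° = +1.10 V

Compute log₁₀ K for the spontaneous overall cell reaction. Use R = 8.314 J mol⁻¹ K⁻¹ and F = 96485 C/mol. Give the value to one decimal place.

12.3

Cathode: Br₂/Br⁻; anode: NO₃⁻/NO. E°cell = (+1.10) − (+0.96) = +0.14 V, with n = 6.
ΔG° = −nFE° = −RT ln K, so ln K = nFE°/(RT) = (6)(96485)(+0.14) / ((8.314)(343)) = 28.421.
log₁₀ K = 28.421 / ln 10 = 12.3.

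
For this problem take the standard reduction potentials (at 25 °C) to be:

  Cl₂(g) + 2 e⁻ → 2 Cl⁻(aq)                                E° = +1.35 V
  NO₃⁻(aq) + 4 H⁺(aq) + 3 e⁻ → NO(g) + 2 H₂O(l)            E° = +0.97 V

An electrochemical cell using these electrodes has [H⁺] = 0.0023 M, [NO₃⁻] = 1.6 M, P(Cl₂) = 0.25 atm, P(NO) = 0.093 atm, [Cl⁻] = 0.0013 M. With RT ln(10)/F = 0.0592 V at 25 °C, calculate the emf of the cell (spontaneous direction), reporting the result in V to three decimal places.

Cl₂/Cl⁻ is the cathode (higher E°), NO₃⁻/NO the anode: E°cell = +1.35 − (+0.97) = +0.38 V, n = 6.
Overall: 3 Cl₂(g) + 2 NO(g) + 4 H₂O(l) → 6 Cl⁻(aq) + 2 NO₃⁻(aq) + 8 H⁺(aq)
Q = [Cl⁻]^6·[NO₃⁻]^2·[H⁺]^8 / (P(Cl₂)^3·P(NO)^2); log Q = -34.145.
E = E° − (0.0592/n) log Q = +0.38 − (0.0592/6)(-34.145) = +0.717 V.

+0.717 V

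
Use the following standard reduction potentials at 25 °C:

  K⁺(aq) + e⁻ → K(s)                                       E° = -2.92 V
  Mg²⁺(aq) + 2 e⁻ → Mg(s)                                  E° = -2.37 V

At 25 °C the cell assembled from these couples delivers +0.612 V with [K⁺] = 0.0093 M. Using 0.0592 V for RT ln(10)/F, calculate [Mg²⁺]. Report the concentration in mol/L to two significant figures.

Mg²⁺/Mg is the cathode, K⁺/K the anode: E°cell = +0.55 V, n = 2.
Overall reaction: Mg²⁺(aq) + 2 K(s) → Mg(s) + 2 K⁺(aq); Q = [K⁺]^2/[Mg²⁺]^1.
From E = E° − (0.0592/n) log Q: log Q = (E° − E)·n/0.0592 = (+0.55 − (+0.612))·2/0.0592 = -2.0946.
So 1·log[Mg²⁺] = 2·log(0.0093) − log Q = -4.0630 − (-2.0946) = -1.9684; [Mg²⁺] = 10^(-1.9684) ≈ 0.011 M.

0.011 M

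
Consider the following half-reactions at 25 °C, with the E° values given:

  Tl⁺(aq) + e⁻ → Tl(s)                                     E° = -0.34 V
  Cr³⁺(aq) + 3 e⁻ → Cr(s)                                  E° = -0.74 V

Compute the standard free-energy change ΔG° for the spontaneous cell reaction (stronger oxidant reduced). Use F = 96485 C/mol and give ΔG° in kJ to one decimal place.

-115.8 kJ

Tl⁺/Tl (E° = -0.34 V) is the cathode; Cr³⁺/Cr (E° = -0.74 V) is the anode, so E°cell = +0.40 V.
Balancing electrons gives n = 3 (lcm of 1 and 3).
ΔG° = −nFE° = −(3)(96485)(+0.40) = -115,782 J = -115.8 kJ.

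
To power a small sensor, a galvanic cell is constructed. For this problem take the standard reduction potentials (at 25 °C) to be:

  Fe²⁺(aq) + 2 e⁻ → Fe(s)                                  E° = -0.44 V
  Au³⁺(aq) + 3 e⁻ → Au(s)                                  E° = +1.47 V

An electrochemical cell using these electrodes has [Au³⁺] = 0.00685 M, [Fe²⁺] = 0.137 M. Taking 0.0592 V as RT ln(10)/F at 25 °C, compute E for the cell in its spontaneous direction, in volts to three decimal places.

Au³⁺/Au is the cathode (higher E°), Fe²⁺/Fe the anode: E°cell = +1.47 − (-0.44) = +1.91 V, n = 6.
Overall: 2 Au³⁺(aq) + 3 Fe(s) → 2 Au(s) + 3 Fe²⁺(aq)
Q = [Fe²⁺]^3 / ([Au³⁺]^2); log Q = 1.739.
E = E° − (0.0592/n) log Q = +1.91 − (0.0592/6)(1.739) = +1.893 V.

+1.893 V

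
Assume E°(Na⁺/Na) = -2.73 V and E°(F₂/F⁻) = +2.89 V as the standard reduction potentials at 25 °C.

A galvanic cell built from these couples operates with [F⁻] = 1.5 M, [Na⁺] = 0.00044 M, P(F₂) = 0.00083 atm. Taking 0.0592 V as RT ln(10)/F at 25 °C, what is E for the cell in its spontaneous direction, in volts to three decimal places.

F₂/F⁻ is the cathode (higher E°), Na⁺/Na the anode: E°cell = +2.89 − (-2.73) = +5.62 V, n = 2.
Overall: F₂(g) + 2 Na(s) → 2 F⁻(aq) + 2 Na⁺(aq)
Q = [F⁻]^2·[Na⁺]^2 / (P(F₂)); log Q = -3.280.
E = E° − (0.0592/n) log Q = +5.62 − (0.0592/2)(-3.280) = +5.717 V.

+5.717 V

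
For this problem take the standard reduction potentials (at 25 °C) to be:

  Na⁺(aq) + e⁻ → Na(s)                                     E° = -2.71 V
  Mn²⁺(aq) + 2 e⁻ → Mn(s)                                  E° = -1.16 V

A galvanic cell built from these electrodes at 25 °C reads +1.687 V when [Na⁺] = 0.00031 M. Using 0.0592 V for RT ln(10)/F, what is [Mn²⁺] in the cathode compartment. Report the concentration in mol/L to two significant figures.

0.0041 M

Mn²⁺/Mn is the cathode, Na⁺/Na the anode: E°cell = +1.55 V, n = 2.
Overall reaction: Mn²⁺(aq) + 2 Na(s) → Mn(s) + 2 Na⁺(aq); Q = [Na⁺]^2/[Mn²⁺]^1.
From E = E° − (0.0592/n) log Q: log Q = (E° − E)·n/0.0592 = (+1.55 − (+1.687))·2/0.0592 = -4.6284.
So 1·log[Mn²⁺] = 2·log(0.00031) − log Q = -7.0173 − (-4.6284) = -2.3889; [Mn²⁺] = 10^(-2.3889) ≈ 0.0041 M.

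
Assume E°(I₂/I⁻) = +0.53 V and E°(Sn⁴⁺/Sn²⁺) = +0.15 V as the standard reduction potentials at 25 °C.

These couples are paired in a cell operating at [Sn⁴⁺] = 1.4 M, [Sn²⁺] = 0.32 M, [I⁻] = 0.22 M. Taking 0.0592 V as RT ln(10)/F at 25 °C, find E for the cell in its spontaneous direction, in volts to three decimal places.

I₂/I⁻ is the cathode (higher E°), Sn⁴⁺/Sn²⁺ the anode: E°cell = +0.53 − (+0.15) = +0.38 V, n = 2.
Overall: I₂(s) + Sn²⁺(aq) → 2 I⁻(aq) + Sn⁴⁺(aq)
Q = [I⁻]^2·[Sn⁴⁺] / ([Sn²⁺]); log Q = -0.674.
E = E° − (0.0592/n) log Q = +0.38 − (0.0592/2)(-0.674) = +0.400 V.

+0.400 V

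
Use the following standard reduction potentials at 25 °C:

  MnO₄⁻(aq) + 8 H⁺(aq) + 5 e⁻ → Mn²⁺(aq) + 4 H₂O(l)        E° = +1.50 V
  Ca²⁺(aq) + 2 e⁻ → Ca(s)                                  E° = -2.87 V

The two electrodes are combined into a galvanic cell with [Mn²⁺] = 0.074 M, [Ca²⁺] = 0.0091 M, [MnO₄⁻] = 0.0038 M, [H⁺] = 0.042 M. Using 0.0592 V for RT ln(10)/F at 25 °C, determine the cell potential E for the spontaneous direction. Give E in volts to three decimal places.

+4.285 V

MnO₄⁻/Mn²⁺ is the cathode (higher E°), Ca²⁺/Ca the anode: E°cell = +1.50 − (-2.87) = +4.37 V, n = 10.
Overall: 2 MnO₄⁻(aq) + 16 H⁺(aq) + 5 Ca(s) → 2 Mn²⁺(aq) + 8 H₂O(l) + 5 Ca²⁺(aq)
Q = [Mn²⁺]^2·[Ca²⁺]^5 / ([MnO₄⁻]^2·[H⁺]^16); log Q = 14.402.
E = E° − (0.0592/n) log Q = +4.37 − (0.0592/10)(14.402) = +4.285 V.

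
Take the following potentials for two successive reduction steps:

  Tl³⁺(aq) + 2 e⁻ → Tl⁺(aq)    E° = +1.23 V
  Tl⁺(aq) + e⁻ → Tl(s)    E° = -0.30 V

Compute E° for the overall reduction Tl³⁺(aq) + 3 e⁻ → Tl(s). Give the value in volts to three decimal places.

Standard free energies of sequential steps add: ΔG°₃ = ΔG°₁ + ΔG°₂, so n₃E°₃ = n₁E°₁ + n₂E°₂.
E°₃ = (2×+1.23 + 1×-0.30) / 3 = (+2.160) / 3 = +0.720 V.

+0.720 V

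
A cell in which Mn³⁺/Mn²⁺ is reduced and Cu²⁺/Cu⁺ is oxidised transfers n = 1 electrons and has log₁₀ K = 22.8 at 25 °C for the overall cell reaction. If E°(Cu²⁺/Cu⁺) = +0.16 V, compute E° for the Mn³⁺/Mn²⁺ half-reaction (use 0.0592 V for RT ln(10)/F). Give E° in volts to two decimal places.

+1.51 V

E°cell = (0.0592/n)·log K = (0.0592/1)(22.8) = +1.350 V.
Since Mn³⁺/Mn²⁺ is the cathode and Cu²⁺/Cu⁺ the anode, E°cell = E°(Mn³⁺/Mn²⁺) − E°(Cu²⁺/Cu⁺).
So E°(Mn³⁺/Mn²⁺) = E°cell + E°(Cu²⁺/Cu⁺) = +1.350 + (+0.16) = +1.51 V.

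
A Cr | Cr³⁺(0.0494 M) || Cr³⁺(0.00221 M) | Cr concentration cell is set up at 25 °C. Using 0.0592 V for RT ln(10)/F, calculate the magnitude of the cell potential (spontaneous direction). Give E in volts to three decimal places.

+0.027 V

For a concentration cell E°cell = 0. The 0.0494 M side is the cathode (reduction is favoured where [Cr³⁺] is higher).
With n = 3, E = −(0.0592/3) log([Cr³⁺]ₐₙ/[Cr³⁺]꜀ₐₜ) = −(0.0592/3) log(0.00221/0.0494) = −(0.0592/3)(-1.349) = +0.027 V.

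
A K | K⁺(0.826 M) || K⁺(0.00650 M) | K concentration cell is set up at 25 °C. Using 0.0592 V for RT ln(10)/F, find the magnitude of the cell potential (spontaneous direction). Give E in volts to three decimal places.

For a concentration cell E°cell = 0. The 0.826 M side is the cathode (reduction is favoured where [K⁺] is higher).
With n = 1, E = −(0.0592/1) log([K⁺]ₐₙ/[K⁺]꜀ₐₜ) = −(0.0592/1) log(0.0065/0.826) = −(0.0592/1)(-2.104) = +0.125 V.

+0.125 V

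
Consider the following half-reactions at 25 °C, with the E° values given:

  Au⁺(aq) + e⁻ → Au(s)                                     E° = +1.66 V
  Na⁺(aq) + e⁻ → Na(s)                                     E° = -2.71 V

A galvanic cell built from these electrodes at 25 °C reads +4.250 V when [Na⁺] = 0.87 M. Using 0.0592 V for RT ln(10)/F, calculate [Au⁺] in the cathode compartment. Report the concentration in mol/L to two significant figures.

0.0082 M

Au⁺/Au is the cathode, Na⁺/Na the anode: E°cell = +4.37 V, n = 1.
Overall reaction: Au⁺(aq) + Na(s) → Au(s) + Na⁺(aq); Q = [Na⁺]^1/[Au⁺]^1.
From E = E° − (0.0592/n) log Q: log Q = (E° − E)·n/0.0592 = (+4.37 − (+4.250))·1/0.0592 = 2.0270.
So 1·log[Au⁺] = 1·log(0.87) − log Q = -0.0605 − (2.0270) = -2.0875; [Au⁺] = 10^(-2.0875) ≈ 0.0082 M.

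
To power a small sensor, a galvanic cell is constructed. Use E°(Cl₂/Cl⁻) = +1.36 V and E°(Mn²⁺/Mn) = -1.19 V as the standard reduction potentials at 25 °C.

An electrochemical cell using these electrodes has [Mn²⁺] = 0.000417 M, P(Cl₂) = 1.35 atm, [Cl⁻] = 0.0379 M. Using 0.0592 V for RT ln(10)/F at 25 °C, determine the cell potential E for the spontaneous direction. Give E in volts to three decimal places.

Cl₂/Cl⁻ is the cathode (higher E°), Mn²⁺/Mn the anode: E°cell = +1.36 − (-1.19) = +2.55 V, n = 2.
Overall: Cl₂(g) + Mn(s) → 2 Cl⁻(aq) + Mn²⁺(aq)
Q = [Cl⁻]^2·[Mn²⁺] / (P(Cl₂)); log Q = -6.353.
E = E° − (0.0592/n) log Q = +2.55 − (0.0592/2)(-6.353) = +2.738 V.

+2.738 V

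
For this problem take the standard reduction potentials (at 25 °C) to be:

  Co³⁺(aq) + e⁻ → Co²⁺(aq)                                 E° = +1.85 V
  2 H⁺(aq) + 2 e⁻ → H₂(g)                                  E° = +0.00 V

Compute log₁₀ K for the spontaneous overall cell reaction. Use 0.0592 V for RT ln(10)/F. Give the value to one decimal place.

Cathode: Co³⁺/Co²⁺; anode: H⁺/H₂. E°cell = +1.85 V, n = 2.
log K = nE°cell / 0.0592 = (2)(+1.85) / 0.0592 = 62.5.

62.5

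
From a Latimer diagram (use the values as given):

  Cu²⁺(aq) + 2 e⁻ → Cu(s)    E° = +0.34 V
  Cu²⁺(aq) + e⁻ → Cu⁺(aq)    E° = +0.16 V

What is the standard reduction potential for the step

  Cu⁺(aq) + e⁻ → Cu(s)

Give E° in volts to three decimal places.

Sequential free energies add, so n₃E°₃ = n₁E°₁ + n₂E°₂.
With n₃ = 2, and the known step contributing 1×(+0.16) V, the unknown satisfies 1·E° = 2×(+0.34) − 1×(+0.16) = +0.520.
E° = +0.520 / 1 = +0.520 V.

+0.520 V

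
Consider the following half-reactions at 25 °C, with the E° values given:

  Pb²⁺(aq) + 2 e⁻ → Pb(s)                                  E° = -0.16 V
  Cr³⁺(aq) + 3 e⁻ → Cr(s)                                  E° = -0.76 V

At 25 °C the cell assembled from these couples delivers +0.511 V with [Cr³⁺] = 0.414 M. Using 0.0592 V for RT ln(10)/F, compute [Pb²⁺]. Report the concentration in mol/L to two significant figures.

Pb²⁺/Pb is the cathode, Cr³⁺/Cr the anode: E°cell = +0.60 V, n = 6.
Overall reaction: 3 Pb²⁺(aq) + 2 Cr(s) → 3 Pb(s) + 2 Cr³⁺(aq); Q = [Cr³⁺]^2/[Pb²⁺]^3.
From E = E° − (0.0592/n) log Q: log Q = (E° − E)·n/0.0592 = (+0.60 − (+0.511))·6/0.0592 = 9.0203.
So 3·log[Pb²⁺] = 2·log(0.414) − log Q = -0.7660 − (9.0203) = -9.7863; log[Pb²⁺] = -9.7863 / 3 = -3.2621; [Pb²⁺] = 10^(-3.2621) ≈ 0.00055 M.

0.00055 M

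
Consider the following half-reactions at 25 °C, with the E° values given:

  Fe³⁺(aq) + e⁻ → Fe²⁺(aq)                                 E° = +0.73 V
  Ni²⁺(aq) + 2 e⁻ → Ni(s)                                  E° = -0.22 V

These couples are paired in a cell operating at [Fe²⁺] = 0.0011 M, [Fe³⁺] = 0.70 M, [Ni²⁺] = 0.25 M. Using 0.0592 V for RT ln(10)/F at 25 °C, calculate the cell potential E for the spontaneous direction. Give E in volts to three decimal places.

Fe³⁺/Fe²⁺ is the cathode (higher E°), Ni²⁺/Ni the anode: E°cell = +0.73 − (-0.22) = +0.95 V, n = 2.
Overall: 2 Fe³⁺(aq) + Ni(s) → 2 Fe²⁺(aq) + Ni²⁺(aq)
Q = [Fe²⁺]^2·[Ni²⁺] / ([Fe³⁺]^2); log Q = -6.209.
E = E° − (0.0592/n) log Q = +0.95 − (0.0592/2)(-6.209) = +1.134 V.

+1.134 V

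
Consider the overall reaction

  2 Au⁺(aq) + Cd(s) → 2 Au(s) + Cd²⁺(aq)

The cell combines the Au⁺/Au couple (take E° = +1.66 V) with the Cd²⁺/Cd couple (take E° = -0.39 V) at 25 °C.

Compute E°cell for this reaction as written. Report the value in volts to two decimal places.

+2.05 V

The Au⁺/Au couple has the higher reduction potential, so it is the cathode; Cd²⁺/Cd is oxidised at the anode.
E°cell = E°(cathode) − E°(anode) = (+1.66) − (-0.39) = +2.05 V.
Since E°cell > 0, the reaction is spontaneous under standard conditions.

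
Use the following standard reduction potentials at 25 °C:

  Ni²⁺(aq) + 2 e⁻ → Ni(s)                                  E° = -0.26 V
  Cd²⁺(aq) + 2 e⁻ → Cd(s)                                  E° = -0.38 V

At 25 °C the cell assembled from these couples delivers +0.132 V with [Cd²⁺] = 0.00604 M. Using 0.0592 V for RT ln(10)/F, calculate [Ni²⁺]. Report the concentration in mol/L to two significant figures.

Ni²⁺/Ni is the cathode, Cd²⁺/Cd the anode: E°cell = +0.12 V, n = 2.
Overall reaction: Ni²⁺(aq) + Cd(s) → Ni(s) + Cd²⁺(aq); Q = [Cd²⁺]^1/[Ni²⁺]^1.
From E = E° − (0.0592/n) log Q: log Q = (E° − E)·n/0.0592 = (+0.12 − (+0.132))·2/0.0592 = -0.4054.
So 1·log[Ni²⁺] = 1·log(0.00604) − log Q = -2.2190 − (-0.4054) = -1.8136; [Ni²⁺] = 10^(-1.8136) ≈ 0.015 M.

0.015 M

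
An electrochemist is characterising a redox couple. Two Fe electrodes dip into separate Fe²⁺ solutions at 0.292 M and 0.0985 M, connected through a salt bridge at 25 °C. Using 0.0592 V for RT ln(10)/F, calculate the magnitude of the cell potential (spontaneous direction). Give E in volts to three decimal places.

+0.014 V

For a concentration cell E°cell = 0. The 0.292 M side is the cathode (reduction is favoured where [Fe²⁺] is higher).
With n = 2, E = −(0.0592/2) log([Fe²⁺]ₐₙ/[Fe²⁺]꜀ₐₜ) = −(0.0592/2) log(0.0985/0.292) = −(0.0592/2)(-0.472) = +0.014 V.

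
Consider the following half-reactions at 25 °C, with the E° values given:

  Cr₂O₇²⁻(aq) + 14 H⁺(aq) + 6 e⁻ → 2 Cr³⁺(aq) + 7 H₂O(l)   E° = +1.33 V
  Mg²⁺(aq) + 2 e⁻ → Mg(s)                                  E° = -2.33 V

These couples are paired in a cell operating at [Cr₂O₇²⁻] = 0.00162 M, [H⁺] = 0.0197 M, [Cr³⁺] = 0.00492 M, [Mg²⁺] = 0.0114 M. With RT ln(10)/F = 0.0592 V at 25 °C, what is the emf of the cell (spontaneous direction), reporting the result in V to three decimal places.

+3.500 V

Cr₂O₇²⁻/Cr³⁺ is the cathode (higher E°), Mg²⁺/Mg the anode: E°cell = +1.33 − (-2.33) = +3.66 V, n = 6.
Overall: Cr₂O₇²⁻(aq) + 14 H⁺(aq) + 3 Mg(s) → 2 Cr³⁺(aq) + 7 H₂O(l) + 3 Mg²⁺(aq)
Q = [Cr³⁺]^2·[Mg²⁺]^3 / ([Cr₂O₇²⁻]·[H⁺]^14); log Q = 16.223.
E = E° − (0.0592/n) log Q = +3.66 − (0.0592/6)(16.223) = +3.500 V.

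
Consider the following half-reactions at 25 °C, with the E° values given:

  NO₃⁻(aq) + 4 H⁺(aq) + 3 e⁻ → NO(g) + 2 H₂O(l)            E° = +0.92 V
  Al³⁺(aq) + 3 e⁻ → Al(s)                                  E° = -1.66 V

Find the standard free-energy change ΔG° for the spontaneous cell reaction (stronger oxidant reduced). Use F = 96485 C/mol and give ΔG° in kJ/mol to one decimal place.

NO₃⁻/NO (E° = +0.92 V) is the cathode; Al³⁺/Al (E° = -1.66 V) is the anode, so E°cell = +2.58 V.
Balancing electrons gives n = 3 (lcm of 3 and 3).
ΔG° = −nFE° = −(3)(96485)(+2.58) = -746,794 J = -746.8 kJ/mol.

-746.8 kJ/mol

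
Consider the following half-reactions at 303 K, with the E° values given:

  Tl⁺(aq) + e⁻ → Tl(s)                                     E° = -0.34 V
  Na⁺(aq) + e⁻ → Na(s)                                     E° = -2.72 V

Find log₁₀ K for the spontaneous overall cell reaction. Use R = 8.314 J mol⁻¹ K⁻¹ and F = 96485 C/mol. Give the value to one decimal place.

Cathode: Tl⁺/Tl; anode: Na⁺/Na. E°cell = (-0.34) − (-2.72) = +2.38 V, with n = 1.
ΔG° = −nFE° = −RT ln K, so ln K = nFE°/(RT) = (1)(96485)(+2.38) / ((8.314)(303)) = 91.156.
log₁₀ K = 91.156 / ln 10 = 39.6.

39.6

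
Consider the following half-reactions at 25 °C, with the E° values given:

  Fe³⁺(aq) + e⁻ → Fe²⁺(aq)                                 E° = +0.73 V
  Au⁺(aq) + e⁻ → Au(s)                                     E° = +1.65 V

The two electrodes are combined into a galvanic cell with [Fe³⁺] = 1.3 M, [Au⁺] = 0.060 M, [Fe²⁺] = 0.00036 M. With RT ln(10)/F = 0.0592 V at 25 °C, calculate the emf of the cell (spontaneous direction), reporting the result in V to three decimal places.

Au⁺/Au is the cathode (higher E°), Fe³⁺/Fe²⁺ the anode: E°cell = +1.65 − (+0.73) = +0.92 V, n = 1.
Overall: Au⁺(aq) + Fe²⁺(aq) → Au(s) + Fe³⁺(aq)
Q = [Fe³⁺] / ([Au⁺]·[Fe²⁺]); log Q = 4.779.
E = E° − (0.0592/n) log Q = +0.92 − (0.0592/1)(4.779) = +0.637 V.

+0.637 V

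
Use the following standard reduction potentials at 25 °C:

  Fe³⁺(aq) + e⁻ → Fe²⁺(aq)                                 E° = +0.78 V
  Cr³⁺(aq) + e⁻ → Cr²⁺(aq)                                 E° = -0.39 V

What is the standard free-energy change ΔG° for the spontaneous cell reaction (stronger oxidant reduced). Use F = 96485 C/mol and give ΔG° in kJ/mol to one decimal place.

-112.9 kJ/mol

Fe³⁺/Fe²⁺ (E° = +0.78 V) is the cathode; Cr³⁺/Cr²⁺ (E° = -0.39 V) is the anode, so E°cell = +1.17 V.
Balancing electrons gives n = 1 (lcm of 1 and 1).
ΔG° = −nFE° = −(1)(96485)(+1.17) = -112,887 J = -112.9 kJ/mol.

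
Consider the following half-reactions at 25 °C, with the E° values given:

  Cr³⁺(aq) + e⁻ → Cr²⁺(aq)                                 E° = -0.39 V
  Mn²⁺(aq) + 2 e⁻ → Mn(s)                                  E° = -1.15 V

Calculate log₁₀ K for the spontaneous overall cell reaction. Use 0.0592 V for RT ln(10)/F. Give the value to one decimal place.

25.7

Cathode: Cr³⁺/Cr²⁺; anode: Mn²⁺/Mn. E°cell = +0.76 V, n = 2.
log K = nE°cell / 0.0592 = (2)(+0.76) / 0.0592 = 25.7.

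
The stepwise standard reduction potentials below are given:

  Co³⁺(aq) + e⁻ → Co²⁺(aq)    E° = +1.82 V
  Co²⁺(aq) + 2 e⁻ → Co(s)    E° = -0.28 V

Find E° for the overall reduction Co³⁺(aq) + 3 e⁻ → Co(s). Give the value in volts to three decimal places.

Standard free energies of sequential steps add: ΔG°₃ = ΔG°₁ + ΔG°₂, so n₃E°₃ = n₁E°₁ + n₂E°₂.
E°₃ = (1×+1.82 + 2×-0.28) / 3 = (+1.260) / 3 = +0.420 V.

+0.420 V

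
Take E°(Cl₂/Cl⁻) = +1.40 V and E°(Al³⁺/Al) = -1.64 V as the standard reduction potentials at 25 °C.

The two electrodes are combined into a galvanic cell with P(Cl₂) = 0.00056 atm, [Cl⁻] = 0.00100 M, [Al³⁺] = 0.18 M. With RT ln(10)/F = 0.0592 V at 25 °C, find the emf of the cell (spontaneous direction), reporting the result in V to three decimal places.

Cl₂/Cl⁻ is the cathode (higher E°), Al³⁺/Al the anode: E°cell = +1.40 − (-1.64) = +3.04 V, n = 6.
Overall: 3 Cl₂(g) + 2 Al(s) → 6 Cl⁻(aq) + 2 Al³⁺(aq)
Q = [Cl⁻]^6·[Al³⁺]^2 / (P(Cl₂)^3); log Q = -9.734.
E = E° − (0.0592/n) log Q = +3.04 − (0.0592/6)(-9.734) = +3.136 V.

+3.136 V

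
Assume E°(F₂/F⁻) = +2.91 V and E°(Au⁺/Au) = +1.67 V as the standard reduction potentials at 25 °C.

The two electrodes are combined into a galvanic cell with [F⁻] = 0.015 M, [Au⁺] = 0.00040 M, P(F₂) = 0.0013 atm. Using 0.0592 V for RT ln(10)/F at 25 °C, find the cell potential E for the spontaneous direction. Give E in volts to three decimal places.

+1.464 V

F₂/F⁻ is the cathode (higher E°), Au⁺/Au the anode: E°cell = +2.91 − (+1.67) = +1.24 V, n = 2.
Overall: F₂(g) + 2 Au(s) → 2 F⁻(aq) + 2 Au⁺(aq)
Q = [F⁻]^2·[Au⁺]^2 / (P(F₂)); log Q = -7.558.
E = E° − (0.0592/n) log Q = +1.24 − (0.0592/2)(-7.558) = +1.464 V.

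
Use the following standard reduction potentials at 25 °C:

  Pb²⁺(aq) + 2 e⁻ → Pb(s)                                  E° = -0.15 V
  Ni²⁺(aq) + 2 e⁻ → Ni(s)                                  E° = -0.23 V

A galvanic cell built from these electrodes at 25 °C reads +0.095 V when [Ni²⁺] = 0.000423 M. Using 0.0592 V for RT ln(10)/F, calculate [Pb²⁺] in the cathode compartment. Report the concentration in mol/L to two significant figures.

0.0014 M

Pb²⁺/Pb is the cathode, Ni²⁺/Ni the anode: E°cell = +0.08 V, n = 2.
Overall reaction: Pb²⁺(aq) + Ni(s) → Pb(s) + Ni²⁺(aq); Q = [Ni²⁺]^1/[Pb²⁺]^1.
From E = E° − (0.0592/n) log Q: log Q = (E° − E)·n/0.0592 = (+0.08 − (+0.095))·2/0.0592 = -0.5068.
So 1·log[Pb²⁺] = 1·log(0.000423) − log Q = -3.3737 − (-0.5068) = -2.8669; [Pb²⁺] = 10^(-2.8669) ≈ 0.0014 M.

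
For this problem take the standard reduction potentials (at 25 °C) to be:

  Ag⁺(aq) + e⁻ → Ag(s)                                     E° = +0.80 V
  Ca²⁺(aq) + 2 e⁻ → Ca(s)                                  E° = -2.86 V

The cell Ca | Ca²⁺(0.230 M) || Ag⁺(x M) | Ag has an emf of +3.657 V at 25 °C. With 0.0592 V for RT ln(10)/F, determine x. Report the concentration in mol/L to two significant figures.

Ag⁺/Ag is the cathode, Ca²⁺/Ca the anode: E°cell = +3.66 V, n = 2.
Overall reaction: 2 Ag⁺(aq) + Ca(s) → 2 Ag(s) + Ca²⁺(aq); Q = [Ca²⁺]^1/[Ag⁺]^2.
From E = E° − (0.0592/n) log Q: log Q = (E° − E)·n/0.0592 = (+3.66 − (+3.657))·2/0.0592 = 0.1014.
So 2·log[Ag⁺] = 1·log(0.23) − log Q = -0.6383 − (0.1014) = -0.7397; log[Ag⁺] = -0.7397 / 2 = -0.3699; [Ag⁺] = 10^(-0.3699) ≈ 0.43 M.

0.43 M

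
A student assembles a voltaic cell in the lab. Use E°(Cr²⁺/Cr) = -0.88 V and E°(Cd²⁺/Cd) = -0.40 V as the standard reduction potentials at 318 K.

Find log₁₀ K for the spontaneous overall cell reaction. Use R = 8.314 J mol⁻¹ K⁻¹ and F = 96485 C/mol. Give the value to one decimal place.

15.2

Cathode: Cd²⁺/Cd; anode: Cr²⁺/Cr. E°cell = (-0.40) − (-0.88) = +0.48 V, with n = 2.
ΔG° = −nFE° = −RT ln K, so ln K = nFE°/(RT) = (2)(96485)(+0.48) / ((8.314)(318)) = 35.034.
log₁₀ K = 35.034 / ln 10 = 15.2.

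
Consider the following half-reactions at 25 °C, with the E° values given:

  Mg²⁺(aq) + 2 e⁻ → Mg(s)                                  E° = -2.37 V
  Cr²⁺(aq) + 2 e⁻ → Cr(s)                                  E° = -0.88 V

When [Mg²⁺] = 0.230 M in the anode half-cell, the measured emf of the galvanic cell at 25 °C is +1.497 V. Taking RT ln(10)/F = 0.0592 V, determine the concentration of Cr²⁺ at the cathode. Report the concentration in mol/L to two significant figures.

Cr²⁺/Cr is the cathode, Mg²⁺/Mg the anode: E°cell = +1.49 V, n = 2.
Overall reaction: Cr²⁺(aq) + Mg(s) → Cr(s) + Mg²⁺(aq); Q = [Mg²⁺]^1/[Cr²⁺]^1.
From E = E° − (0.0592/n) log Q: log Q = (E° − E)·n/0.0592 = (+1.49 − (+1.497))·2/0.0592 = -0.2365.
So 1·log[Cr²⁺] = 1·log(0.23) − log Q = -0.6383 − (-0.2365) = -0.4018; [Cr²⁺] = 10^(-0.4018) ≈ 0.40 M.

0.40 M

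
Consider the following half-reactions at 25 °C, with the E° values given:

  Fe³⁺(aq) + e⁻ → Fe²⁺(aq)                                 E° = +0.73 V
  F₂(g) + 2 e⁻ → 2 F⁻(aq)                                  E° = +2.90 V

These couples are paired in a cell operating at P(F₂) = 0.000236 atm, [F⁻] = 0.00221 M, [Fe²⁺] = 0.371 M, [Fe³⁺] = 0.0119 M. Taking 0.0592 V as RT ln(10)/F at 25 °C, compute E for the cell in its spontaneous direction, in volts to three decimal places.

+2.308 V

F₂/F⁻ is the cathode (higher E°), Fe³⁺/Fe²⁺ the anode: E°cell = +2.90 − (+0.73) = +2.17 V, n = 2.
Overall: F₂(g) + 2 Fe²⁺(aq) → 2 F⁻(aq) + 2 Fe³⁺(aq)
Q = [F⁻]^2·[Fe³⁺]^2 / (P(F₂)·[Fe²⁺]^2); log Q = -4.672.
E = E° − (0.0592/n) log Q = +2.17 − (0.0592/2)(-4.672) = +2.308 V.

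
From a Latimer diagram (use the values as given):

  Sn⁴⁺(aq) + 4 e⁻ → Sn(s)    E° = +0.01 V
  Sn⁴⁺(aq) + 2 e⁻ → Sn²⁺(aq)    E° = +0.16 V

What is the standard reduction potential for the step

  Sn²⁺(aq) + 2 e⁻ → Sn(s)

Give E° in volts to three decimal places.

Sequential free energies add, so n₃E°₃ = n₁E°₁ + n₂E°₂.
With n₃ = 4, and the known step contributing 2×(+0.16) V, the unknown satisfies 2·E° = 4×(+0.01) − 2×(+0.16) = -0.280.
E° = -0.280 / 2 = -0.140 V.

-0.140 V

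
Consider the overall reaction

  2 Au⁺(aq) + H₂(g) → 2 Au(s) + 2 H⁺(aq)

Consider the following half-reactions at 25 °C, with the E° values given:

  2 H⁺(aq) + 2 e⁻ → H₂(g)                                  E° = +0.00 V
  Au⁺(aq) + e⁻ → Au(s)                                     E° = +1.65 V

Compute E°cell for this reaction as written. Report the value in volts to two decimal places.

The Au⁺/Au couple has the higher reduction potential, so it is the cathode; H⁺/H₂ is oxidised at the anode.
E°cell = E°(cathode) − E°(anode) = (+1.65) − (+0.00) = +1.65 V.

+1.65 V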